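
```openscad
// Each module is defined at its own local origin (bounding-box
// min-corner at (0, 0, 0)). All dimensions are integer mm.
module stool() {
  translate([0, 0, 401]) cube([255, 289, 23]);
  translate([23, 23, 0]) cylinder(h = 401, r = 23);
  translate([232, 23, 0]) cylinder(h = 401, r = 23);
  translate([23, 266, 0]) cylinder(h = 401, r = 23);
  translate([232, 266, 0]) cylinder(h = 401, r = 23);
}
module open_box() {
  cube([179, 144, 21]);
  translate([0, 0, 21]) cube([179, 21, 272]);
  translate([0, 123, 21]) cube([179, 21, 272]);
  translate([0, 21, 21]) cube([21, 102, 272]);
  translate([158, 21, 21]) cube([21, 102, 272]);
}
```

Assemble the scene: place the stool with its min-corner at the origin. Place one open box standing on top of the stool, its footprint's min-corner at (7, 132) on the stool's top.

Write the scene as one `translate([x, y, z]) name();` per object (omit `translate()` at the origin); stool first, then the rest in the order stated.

stool();
translate([7, 132, 424]) open_box();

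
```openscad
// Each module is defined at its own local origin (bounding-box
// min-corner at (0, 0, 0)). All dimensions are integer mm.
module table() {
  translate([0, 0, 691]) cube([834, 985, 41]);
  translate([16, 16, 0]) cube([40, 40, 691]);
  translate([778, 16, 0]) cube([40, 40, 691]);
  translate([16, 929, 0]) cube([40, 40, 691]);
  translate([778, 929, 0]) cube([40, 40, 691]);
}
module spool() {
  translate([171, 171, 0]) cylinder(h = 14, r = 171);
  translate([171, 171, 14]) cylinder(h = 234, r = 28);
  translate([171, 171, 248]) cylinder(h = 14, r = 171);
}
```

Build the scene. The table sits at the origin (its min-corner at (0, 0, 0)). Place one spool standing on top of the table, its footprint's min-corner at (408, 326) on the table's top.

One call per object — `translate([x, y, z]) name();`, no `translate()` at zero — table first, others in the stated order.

table();
translate([408, 326, 732]) spool();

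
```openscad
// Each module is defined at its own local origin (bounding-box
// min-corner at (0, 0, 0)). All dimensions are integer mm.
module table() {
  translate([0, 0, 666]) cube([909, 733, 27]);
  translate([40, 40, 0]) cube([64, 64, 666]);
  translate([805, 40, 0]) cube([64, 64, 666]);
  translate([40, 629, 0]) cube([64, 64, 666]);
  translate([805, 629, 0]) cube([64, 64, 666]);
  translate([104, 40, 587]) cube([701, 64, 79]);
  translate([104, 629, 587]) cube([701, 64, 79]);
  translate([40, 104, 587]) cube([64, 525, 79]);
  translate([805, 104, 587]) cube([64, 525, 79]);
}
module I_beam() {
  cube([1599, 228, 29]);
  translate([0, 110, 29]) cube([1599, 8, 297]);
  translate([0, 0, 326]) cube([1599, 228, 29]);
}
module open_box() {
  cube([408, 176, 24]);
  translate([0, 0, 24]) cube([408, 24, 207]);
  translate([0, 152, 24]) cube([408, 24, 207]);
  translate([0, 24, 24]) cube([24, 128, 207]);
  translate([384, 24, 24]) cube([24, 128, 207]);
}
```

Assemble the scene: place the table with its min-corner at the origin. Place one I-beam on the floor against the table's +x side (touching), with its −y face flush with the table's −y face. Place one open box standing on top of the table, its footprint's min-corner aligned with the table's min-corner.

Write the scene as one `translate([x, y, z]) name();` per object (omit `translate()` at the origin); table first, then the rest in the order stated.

table();
translate([909, 0, 0]) I_beam();
translate([0, 0, 693]) open_box();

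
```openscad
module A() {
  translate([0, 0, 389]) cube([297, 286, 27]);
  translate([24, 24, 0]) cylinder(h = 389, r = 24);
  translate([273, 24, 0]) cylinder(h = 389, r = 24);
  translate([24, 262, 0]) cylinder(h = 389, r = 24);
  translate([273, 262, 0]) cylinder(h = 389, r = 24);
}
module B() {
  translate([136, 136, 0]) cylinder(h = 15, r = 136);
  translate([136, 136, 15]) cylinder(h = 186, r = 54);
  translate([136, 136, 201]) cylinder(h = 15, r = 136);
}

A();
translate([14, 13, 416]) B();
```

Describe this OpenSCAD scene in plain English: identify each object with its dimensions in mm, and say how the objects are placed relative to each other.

A is a four-legged stool. The seat is 297×286 mm, 27 mm thick, top at z = 416 mm. It stands on four round legs, each 48 mm in diameter, from z = 0 to the seat underside, each leg's axis is inset half a diameter from the nearest pair of seat edges (so the leg's bounding box is flush with the corner).

B is a spool: two coaxial disc flanges of radius 136 mm and thickness 15 mm, joined by a core cylinder of radius 54 mm and height 186 mm. The lower flange rests on z = 0 and the three cylinders share a vertical axis.

The spool is on top of the stool.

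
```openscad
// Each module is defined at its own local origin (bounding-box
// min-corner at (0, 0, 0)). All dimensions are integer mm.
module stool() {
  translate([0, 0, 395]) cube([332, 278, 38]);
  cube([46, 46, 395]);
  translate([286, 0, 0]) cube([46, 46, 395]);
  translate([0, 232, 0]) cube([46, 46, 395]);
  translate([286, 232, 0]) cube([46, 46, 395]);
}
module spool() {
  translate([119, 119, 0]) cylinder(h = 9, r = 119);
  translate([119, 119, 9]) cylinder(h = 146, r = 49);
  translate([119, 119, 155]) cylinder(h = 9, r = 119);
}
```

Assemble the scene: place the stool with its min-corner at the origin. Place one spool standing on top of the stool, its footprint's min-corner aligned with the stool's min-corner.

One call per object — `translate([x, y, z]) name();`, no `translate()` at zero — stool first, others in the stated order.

stool();
translate([0, 0, 433]) spool();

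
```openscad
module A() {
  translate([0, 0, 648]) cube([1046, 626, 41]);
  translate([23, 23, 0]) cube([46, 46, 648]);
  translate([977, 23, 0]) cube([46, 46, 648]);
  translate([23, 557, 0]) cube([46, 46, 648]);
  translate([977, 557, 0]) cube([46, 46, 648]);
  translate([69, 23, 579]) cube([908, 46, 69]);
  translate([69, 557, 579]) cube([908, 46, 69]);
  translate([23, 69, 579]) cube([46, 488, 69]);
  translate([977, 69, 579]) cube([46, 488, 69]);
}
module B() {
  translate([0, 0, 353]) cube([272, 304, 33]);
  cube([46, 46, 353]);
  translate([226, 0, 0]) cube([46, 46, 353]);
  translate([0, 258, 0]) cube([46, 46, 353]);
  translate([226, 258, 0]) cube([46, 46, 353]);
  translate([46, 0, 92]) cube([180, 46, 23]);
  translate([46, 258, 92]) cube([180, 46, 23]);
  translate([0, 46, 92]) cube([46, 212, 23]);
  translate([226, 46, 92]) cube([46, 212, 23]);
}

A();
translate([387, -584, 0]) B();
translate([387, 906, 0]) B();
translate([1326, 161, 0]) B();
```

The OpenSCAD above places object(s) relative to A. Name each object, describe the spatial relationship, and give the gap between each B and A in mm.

A is a table. B is a stool. Three stools sit around the table at the −y, +y, +x sides. The gap between each stool and the table is 280 mm.

Each stool's nearest face is 280 mm from the table's bounding box.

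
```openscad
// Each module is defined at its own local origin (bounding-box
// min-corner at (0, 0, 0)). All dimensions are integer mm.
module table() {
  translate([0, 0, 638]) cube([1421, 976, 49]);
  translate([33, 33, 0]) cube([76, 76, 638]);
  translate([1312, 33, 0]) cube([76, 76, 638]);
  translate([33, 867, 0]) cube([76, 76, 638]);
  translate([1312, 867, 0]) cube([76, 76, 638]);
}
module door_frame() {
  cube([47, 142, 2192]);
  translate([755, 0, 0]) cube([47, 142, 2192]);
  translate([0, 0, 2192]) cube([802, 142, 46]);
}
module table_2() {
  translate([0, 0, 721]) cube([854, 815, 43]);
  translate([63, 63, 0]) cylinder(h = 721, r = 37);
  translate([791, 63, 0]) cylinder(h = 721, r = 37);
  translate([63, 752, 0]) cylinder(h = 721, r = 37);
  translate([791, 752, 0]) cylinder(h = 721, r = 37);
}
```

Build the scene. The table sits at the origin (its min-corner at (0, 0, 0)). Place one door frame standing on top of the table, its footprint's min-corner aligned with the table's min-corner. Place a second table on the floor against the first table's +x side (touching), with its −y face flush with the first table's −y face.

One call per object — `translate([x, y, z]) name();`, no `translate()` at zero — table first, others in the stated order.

table();
translate([0, 0, 687]) door_frame();
translate([1421, 0, 0]) table_2();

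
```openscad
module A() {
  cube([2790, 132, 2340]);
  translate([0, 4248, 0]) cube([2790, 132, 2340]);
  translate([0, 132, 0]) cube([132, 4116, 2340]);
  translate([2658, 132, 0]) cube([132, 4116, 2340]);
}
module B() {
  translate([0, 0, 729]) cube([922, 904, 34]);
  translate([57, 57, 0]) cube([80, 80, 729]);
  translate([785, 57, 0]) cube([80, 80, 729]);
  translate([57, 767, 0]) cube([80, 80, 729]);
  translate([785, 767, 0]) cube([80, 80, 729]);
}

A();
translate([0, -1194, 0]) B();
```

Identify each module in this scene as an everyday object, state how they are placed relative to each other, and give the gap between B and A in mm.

The table's nearest face is 290 mm from the house frame's −y face.

A is a house frame. B is a table. The table is on the floor beside the house frame on its −y side. The gap between the table and the house frame is 290 mm.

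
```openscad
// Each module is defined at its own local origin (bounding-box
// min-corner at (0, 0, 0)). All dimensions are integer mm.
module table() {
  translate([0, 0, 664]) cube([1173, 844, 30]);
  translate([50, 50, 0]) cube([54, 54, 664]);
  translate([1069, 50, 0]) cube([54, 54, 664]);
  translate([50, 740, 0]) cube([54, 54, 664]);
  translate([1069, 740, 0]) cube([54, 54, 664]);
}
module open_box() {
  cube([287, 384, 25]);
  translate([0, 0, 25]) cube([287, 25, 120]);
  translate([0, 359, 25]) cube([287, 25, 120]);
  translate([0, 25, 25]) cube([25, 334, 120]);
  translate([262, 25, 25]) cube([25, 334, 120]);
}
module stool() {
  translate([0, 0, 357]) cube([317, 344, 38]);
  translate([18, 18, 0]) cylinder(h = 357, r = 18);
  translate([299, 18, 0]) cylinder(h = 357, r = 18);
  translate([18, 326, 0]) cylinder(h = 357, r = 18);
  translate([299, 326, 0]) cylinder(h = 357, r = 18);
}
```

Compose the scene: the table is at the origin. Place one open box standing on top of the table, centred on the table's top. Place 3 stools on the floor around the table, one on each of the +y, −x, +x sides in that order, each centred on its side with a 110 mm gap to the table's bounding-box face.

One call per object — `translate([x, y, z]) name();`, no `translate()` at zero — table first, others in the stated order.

table();
translate([443, 230, 694]) open_box();
translate([428, 954, 0]) stool();
translate([-427, 250, 0]) stool();
translate([1283, 250, 0]) stool();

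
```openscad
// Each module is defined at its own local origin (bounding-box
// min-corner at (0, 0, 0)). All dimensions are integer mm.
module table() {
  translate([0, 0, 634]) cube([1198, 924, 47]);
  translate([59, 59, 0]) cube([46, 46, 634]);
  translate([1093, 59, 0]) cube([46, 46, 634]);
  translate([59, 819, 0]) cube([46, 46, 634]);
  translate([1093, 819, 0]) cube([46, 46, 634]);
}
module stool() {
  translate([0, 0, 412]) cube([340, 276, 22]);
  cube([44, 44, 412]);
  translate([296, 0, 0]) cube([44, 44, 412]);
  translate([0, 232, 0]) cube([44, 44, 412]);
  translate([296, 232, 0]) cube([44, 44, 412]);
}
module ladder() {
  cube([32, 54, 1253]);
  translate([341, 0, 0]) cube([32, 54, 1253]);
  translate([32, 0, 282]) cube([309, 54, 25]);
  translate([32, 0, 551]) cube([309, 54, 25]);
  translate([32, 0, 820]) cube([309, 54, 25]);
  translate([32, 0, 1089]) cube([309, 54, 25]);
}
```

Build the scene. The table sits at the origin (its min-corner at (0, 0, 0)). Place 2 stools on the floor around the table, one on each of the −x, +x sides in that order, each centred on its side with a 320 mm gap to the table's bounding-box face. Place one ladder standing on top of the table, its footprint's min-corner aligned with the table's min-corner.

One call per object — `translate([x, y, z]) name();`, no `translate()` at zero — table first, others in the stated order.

table();
translate([-660, 324, 0]) stool();
translate([1518, 324, 0]) stool();
translate([0, 0, 681]) ladder();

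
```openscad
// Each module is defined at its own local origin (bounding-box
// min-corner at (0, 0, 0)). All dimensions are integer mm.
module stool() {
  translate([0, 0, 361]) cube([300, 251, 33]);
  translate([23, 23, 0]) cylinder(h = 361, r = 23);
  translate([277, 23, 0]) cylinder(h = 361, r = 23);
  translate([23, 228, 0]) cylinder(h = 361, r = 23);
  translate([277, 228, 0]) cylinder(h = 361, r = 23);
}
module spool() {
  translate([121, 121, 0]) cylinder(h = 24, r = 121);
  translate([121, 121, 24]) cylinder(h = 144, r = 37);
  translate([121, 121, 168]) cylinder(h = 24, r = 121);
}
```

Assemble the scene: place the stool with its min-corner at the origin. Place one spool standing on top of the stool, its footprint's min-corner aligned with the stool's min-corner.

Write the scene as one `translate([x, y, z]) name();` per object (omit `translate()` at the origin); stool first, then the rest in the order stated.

stool();
translate([0, 0, 394]) spool();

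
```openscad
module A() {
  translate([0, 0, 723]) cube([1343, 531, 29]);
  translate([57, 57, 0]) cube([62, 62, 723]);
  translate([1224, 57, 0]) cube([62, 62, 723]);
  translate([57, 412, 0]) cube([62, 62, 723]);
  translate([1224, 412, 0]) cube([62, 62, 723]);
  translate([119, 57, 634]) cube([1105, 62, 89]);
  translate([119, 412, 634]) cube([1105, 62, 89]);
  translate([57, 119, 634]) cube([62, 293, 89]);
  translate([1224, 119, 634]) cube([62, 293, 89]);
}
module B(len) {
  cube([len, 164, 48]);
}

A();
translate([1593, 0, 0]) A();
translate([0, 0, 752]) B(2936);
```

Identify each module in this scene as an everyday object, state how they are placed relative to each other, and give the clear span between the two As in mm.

Second table starts at x = 1593; first ends at x = 1343; clear span = 1593 − 1343 = 250 mm.

A is a table. B is a beam. A beam spans the tops of two tables. The clear span between the two tables is 250 mm.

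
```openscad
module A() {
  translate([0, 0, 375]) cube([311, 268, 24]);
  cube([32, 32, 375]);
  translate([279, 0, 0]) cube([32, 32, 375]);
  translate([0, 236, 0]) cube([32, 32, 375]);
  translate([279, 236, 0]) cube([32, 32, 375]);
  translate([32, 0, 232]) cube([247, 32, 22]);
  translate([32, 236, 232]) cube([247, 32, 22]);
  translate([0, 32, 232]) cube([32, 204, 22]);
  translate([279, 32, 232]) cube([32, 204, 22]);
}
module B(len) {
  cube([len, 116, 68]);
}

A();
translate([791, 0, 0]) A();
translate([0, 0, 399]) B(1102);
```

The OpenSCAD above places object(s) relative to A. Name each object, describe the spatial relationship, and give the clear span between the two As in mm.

A is a stool. B is a beam. A beam spans the tops of two stools. The clear span between the two stools is 480 mm.

Second stool starts at x = 791; first ends at x = 311; clear span = 791 − 311 = 480 mm.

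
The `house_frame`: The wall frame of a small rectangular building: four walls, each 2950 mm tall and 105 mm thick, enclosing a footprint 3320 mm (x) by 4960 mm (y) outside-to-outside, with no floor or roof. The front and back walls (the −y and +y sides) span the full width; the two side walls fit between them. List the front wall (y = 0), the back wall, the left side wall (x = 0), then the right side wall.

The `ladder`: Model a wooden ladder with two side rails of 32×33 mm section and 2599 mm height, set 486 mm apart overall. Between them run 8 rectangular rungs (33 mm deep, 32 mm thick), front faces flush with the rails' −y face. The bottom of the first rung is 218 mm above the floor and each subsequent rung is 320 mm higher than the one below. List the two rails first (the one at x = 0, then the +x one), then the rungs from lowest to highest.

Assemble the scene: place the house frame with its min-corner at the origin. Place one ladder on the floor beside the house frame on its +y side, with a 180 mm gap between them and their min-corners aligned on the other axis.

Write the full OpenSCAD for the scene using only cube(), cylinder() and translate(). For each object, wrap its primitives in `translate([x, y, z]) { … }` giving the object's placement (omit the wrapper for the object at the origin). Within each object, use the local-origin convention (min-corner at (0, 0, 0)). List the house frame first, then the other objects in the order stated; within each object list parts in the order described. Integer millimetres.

cube([3320, 105, 2950]);
translate([0, 4855, 0]) cube([3320, 105, 2950]);
translate([0, 105, 0]) cube([105, 4750, 2950]);
translate([3215, 105, 0]) cube([105, 4750, 2950]);
translate([0, 5140, 0]) {
  cube([32, 33, 2599]);
  translate([454, 0, 0]) cube([32, 33, 2599]);
  translate([32, 0, 218]) cube([422, 33, 32]);
  translate([32, 0, 538]) cube([422, 33, 32]);
  translate([32, 0, 858]) cube([422, 33, 32]);
  translate([32, 0, 1178]) cube([422, 33, 32]);
  translate([32, 0, 1498]) cube([422, 33, 32]);
  translate([32, 0, 1818]) cube([422, 33, 32]);
  translate([32, 0, 2138]) cube([422, 33, 32]);
  translate([32, 0, 2458]) cube([422, 33, 32]);
}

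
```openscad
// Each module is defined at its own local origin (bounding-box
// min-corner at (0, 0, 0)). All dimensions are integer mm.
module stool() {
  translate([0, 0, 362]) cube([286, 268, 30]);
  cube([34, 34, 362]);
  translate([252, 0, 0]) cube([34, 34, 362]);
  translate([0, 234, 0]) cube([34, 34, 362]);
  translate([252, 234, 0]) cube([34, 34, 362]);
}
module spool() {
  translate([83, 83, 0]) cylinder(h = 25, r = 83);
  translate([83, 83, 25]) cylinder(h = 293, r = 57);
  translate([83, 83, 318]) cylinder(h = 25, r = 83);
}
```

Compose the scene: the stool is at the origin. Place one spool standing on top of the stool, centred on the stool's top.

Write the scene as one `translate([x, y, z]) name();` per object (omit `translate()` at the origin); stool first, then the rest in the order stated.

stool();
translate([60, 51, 392]) spool();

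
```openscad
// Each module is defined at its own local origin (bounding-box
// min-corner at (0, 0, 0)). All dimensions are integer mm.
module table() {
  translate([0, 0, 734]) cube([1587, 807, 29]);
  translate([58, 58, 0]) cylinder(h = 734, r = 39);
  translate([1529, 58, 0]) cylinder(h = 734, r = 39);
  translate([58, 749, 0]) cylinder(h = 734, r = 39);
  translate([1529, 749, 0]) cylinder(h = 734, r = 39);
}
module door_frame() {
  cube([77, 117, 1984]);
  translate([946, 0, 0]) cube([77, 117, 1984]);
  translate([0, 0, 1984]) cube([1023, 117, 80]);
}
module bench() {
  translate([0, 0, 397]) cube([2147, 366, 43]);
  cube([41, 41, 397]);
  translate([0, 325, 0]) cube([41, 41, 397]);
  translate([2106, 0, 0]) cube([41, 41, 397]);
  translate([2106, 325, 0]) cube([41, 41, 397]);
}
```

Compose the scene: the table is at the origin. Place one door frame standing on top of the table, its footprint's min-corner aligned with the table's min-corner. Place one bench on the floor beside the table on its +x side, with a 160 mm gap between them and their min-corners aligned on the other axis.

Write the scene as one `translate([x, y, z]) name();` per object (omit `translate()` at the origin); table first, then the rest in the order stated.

table();
translate([0, 0, 763]) door_frame();
translate([1747, 0, 0]) bench();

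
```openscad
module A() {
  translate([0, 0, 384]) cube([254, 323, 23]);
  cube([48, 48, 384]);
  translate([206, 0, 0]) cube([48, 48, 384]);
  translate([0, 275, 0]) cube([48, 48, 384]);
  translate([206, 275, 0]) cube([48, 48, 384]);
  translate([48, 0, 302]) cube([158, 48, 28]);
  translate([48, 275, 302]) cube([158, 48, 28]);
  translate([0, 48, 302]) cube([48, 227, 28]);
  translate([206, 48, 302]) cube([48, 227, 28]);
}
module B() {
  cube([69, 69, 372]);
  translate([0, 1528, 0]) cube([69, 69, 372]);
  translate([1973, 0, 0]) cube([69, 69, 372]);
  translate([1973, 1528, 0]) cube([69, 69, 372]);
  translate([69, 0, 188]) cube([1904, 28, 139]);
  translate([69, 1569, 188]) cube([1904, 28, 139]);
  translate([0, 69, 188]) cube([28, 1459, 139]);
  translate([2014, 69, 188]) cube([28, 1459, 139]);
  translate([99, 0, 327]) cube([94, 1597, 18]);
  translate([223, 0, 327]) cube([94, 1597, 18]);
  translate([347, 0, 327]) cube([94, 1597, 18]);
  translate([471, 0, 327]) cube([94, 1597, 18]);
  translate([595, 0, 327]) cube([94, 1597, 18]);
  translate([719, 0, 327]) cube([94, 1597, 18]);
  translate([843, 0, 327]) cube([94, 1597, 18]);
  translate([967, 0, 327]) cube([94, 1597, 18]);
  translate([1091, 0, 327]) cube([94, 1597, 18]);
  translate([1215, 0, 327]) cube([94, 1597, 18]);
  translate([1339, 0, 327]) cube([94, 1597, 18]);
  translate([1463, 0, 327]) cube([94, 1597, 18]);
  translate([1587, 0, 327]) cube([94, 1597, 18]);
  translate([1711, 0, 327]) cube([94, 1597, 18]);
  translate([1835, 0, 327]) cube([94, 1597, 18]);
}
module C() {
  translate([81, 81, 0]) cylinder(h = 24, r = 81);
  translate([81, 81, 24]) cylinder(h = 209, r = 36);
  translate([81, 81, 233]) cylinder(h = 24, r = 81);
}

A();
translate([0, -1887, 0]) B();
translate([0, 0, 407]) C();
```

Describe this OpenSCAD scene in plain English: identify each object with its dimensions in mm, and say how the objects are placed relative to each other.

A is a four-legged stool. The seat is a 254×323×23 mm slab whose top surface is at z = 407 mm; four square legs, each 48×48 mm in cross-section, run from the floor (z = 0) to the underside of the seat, each flush with a corner of the seat. Four stretchers, 48 mm wide and 28 mm tall, connect adjacent legs with their undersides at z = 302 mm, each running between the inner faces of the legs it joins and aligned with the legs' outer faces on the other axis.

B is a bed frame 2042 mm long (x) by 1597 mm wide (y). Four 69×69 mm corner posts, 372 mm tall, at the corners of the footprint. Four rails of 28 mm thickness and 139 mm height run between adjacent posts with their undersides at z = 188 mm, their outer faces flush with the outside of the frame (the two x-running rails run between the posts' inner faces; the two y-running rails run between the posts' inner faces). 15 slats, each 94 mm wide (x) and 18 mm thick, lie across the top of the two x-running rails, running the full 1597 mm width of the frame in y; the slats are evenly spaced along x between the inner faces of the end posts with equal gaps (rounded down to the nearest mm) at the −x end and between each pair — any rounding remainder accumulates at the +x end.

C is a spool: two coaxial disc flanges of radius 81 mm and thickness 24 mm, joined by a core cylinder of radius 36 mm and height 209 mm. The lower flange rests on z = 0 and the three cylinders share a vertical axis.

The bed frame is on the floor beside the stool on its −y side. The spool is on top of the stool.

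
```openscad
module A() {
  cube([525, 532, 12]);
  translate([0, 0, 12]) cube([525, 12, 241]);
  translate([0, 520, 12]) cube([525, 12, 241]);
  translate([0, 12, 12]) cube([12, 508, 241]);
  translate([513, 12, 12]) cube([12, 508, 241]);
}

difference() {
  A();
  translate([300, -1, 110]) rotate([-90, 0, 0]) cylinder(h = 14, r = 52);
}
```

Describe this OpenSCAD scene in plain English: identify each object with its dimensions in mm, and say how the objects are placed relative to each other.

A is an open-topped rectangular box: outside dimensions 525×532×253 mm, with a uniform wall and base thickness of 12 mm. The base is a full 525×532 slab on the floor; four walls sit on top of the base. The front and back walls (the −y and +y sides) span the full width; the two side walls fit between them.

The open box has a circular hole of radius 52 mm through its front wall, centred at (x = 300, z = 110).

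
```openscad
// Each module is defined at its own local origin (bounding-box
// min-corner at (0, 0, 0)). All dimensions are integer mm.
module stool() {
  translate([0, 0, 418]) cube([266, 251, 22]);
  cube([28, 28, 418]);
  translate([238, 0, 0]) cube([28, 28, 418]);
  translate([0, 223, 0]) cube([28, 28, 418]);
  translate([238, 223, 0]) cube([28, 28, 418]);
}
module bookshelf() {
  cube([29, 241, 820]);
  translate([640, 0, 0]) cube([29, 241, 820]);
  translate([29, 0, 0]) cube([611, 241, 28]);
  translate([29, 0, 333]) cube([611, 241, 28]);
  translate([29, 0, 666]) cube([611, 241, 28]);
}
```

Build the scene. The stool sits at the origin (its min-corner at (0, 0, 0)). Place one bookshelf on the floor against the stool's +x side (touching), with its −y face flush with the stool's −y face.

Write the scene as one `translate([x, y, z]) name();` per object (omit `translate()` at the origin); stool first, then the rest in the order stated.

stool();
translate([266, 0, 0]) bookshelf();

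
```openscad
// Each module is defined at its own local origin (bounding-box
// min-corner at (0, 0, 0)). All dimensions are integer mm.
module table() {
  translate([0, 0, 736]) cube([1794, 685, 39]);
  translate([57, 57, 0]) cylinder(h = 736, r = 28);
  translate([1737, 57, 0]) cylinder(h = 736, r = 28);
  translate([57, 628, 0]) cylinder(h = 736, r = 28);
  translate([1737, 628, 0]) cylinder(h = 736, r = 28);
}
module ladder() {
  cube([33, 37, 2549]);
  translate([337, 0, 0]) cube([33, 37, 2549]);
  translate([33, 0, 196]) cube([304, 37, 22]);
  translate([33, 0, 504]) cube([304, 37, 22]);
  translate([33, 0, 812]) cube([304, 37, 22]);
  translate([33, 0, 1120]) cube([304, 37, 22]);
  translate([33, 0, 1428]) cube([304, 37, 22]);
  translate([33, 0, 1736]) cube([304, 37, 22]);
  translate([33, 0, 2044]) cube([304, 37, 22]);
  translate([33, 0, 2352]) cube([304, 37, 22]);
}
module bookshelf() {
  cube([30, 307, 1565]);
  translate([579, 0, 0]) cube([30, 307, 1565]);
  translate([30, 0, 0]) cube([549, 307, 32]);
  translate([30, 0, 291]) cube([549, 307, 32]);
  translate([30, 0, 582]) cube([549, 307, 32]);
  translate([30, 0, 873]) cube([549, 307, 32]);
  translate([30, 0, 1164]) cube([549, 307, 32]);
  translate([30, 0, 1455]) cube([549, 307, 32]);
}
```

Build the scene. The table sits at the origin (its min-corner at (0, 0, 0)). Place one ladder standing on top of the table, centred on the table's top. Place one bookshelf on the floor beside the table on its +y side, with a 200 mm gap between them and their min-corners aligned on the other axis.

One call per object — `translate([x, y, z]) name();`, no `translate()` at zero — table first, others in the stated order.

table();
translate([712, 324, 775]) ladder();
translate([0, 885, 0]) bookshelf();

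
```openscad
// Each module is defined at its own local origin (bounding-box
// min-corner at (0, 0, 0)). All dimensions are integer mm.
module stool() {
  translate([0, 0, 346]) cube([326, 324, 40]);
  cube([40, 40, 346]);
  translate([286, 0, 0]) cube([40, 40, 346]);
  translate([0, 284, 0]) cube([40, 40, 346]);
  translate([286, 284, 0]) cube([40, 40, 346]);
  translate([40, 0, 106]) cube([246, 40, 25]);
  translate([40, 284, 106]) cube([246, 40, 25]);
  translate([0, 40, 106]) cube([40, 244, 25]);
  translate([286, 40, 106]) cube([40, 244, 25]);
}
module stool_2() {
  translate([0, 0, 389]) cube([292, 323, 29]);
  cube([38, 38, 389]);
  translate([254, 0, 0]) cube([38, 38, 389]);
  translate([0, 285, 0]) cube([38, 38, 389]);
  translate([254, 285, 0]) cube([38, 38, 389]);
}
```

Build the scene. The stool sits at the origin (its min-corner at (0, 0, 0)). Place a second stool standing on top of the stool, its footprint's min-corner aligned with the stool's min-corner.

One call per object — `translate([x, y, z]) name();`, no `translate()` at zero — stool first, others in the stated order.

stool();
translate([0, 0, 386]) stool_2();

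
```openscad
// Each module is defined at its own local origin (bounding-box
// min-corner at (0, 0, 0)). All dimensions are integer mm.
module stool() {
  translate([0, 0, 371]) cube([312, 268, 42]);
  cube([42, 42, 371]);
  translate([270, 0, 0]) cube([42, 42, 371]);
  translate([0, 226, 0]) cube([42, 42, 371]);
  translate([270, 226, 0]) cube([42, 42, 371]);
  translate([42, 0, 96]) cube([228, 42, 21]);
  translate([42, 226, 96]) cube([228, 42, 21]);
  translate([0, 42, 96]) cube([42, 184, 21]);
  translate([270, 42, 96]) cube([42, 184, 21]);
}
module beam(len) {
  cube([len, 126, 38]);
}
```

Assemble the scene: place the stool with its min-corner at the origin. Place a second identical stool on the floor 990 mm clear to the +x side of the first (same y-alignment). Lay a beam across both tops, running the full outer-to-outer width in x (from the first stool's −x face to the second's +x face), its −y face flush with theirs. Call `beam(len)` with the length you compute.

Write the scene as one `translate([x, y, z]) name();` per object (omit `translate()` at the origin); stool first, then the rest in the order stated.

stool();
translate([1302, 0, 0]) stool();
translate([0, 0, 413]) beam(1614);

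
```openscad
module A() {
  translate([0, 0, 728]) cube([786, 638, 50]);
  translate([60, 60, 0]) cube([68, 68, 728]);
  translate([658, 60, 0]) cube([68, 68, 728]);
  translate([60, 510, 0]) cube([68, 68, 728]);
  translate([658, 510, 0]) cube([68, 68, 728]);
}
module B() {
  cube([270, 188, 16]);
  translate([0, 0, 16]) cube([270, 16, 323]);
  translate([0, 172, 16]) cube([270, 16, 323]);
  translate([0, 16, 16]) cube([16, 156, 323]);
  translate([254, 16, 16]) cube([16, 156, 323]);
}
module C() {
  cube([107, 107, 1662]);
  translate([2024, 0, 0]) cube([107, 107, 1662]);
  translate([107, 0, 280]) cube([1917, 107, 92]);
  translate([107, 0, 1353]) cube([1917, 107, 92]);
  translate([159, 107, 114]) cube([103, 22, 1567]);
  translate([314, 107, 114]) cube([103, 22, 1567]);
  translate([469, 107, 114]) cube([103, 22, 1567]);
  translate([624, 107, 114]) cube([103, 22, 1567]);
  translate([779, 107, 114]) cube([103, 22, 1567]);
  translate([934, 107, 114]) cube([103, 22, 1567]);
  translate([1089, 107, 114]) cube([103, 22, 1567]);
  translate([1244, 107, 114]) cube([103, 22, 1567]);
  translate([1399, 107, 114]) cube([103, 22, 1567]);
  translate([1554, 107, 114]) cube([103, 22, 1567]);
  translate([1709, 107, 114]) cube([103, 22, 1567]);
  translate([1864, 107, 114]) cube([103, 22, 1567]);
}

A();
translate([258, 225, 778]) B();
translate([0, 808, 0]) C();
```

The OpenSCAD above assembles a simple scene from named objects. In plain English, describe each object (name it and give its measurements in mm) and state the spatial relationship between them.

A is a table: top 786 mm (x) × 638 mm (y), 50 mm thick, upper face at z = 778 mm, on four 68×68 mm square legs, each inset 60 mm from the nearest pair of top edges, running from z = 0 to the bottom of the top.

B is an open-topped rectangular box: outside dimensions 270×188×339 mm, with a uniform wall and base thickness of 16 mm. The base is a full 270×188 slab on the floor; four walls sit on top of the base. The front and back walls (the −y and +y sides) span the full width; the two side walls fit between them.

C is a fence section. Two 107×107 mm posts, 1662 mm tall, stand on the floor with a clear span of 1917 mm between their inner faces. Two horizontal rails of 107×92 mm section span the gap between the posts with their undersides at z = 280 mm and z = 1353 mm, flush with the posts' −y face. 12 pickets, each 103 mm wide, 22 mm thick and 1567 mm tall, are fixed to the +y face of the rails with their bottoms at z = 114 mm, evenly spaced across the span with equal gaps (rounded down to the nearest mm) at the −x end and between each pair — any rounding remainder accumulates at the +x end.

The open box is on top of the table, centred. The fence section is on the floor beside the table on its +y side.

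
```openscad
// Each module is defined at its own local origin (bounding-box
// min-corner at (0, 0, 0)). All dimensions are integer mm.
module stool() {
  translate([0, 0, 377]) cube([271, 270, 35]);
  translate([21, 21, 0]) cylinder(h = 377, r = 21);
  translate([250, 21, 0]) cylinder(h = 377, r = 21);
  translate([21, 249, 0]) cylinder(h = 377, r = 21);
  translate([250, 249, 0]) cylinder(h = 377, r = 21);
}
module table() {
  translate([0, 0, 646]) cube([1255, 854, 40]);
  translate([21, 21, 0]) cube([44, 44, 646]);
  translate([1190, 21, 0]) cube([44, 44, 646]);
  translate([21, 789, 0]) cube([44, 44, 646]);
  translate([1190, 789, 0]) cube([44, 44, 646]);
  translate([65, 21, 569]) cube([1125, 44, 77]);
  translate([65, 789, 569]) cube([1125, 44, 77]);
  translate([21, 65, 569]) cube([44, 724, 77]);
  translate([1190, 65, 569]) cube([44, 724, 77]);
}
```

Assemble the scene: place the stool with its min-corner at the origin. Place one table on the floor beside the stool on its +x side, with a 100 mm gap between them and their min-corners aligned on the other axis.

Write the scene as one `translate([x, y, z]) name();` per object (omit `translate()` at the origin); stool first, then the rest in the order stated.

stool();
translate([371, 0, 0]) table();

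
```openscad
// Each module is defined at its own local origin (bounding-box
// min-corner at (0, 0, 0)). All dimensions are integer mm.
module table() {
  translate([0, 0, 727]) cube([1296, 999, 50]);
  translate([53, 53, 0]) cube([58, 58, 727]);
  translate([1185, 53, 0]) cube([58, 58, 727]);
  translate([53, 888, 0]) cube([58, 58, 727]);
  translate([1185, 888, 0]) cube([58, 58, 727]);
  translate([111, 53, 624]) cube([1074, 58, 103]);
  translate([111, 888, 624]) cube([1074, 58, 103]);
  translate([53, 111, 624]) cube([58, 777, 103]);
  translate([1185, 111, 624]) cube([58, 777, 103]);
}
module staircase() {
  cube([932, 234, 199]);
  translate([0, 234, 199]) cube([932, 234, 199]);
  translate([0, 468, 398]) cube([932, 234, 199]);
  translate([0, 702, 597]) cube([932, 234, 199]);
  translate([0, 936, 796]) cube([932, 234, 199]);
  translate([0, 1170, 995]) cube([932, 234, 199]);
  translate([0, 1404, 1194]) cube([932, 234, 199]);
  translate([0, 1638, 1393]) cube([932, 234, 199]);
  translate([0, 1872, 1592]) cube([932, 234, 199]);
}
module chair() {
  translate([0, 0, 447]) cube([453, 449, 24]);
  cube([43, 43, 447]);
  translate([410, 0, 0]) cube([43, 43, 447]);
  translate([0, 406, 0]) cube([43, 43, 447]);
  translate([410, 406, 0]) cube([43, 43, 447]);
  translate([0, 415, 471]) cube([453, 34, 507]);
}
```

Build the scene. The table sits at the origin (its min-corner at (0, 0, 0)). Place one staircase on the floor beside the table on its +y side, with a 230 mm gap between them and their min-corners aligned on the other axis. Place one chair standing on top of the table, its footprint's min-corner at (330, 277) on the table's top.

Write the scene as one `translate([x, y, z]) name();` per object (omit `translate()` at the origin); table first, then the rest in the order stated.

table();
translate([0, 1229, 0]) staircase();
translate([330, 277, 777]) chair();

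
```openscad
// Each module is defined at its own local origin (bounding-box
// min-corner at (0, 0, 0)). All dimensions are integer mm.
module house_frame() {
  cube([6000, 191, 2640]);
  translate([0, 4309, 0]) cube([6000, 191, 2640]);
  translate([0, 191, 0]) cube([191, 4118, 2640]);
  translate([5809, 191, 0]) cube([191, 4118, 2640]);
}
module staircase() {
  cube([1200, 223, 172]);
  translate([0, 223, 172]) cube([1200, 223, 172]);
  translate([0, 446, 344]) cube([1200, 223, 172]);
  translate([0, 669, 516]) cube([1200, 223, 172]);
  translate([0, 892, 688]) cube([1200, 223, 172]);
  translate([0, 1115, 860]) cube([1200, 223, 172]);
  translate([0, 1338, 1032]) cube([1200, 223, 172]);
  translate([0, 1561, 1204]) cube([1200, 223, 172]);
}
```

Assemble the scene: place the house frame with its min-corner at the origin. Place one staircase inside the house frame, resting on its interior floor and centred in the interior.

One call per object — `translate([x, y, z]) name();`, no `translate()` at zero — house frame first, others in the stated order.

house_frame();
translate([2400, 1358, 0]) staircase();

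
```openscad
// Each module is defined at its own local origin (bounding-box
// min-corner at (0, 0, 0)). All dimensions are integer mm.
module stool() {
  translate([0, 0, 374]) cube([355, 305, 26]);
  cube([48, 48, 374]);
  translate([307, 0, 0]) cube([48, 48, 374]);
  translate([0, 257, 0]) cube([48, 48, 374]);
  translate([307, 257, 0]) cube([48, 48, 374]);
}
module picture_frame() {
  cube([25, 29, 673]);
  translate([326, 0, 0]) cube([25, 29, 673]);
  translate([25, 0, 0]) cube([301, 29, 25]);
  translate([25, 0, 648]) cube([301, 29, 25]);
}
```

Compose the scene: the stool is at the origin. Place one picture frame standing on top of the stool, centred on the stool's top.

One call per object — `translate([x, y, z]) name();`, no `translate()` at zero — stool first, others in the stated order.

stool();
translate([2, 138, 400]) picture_frame();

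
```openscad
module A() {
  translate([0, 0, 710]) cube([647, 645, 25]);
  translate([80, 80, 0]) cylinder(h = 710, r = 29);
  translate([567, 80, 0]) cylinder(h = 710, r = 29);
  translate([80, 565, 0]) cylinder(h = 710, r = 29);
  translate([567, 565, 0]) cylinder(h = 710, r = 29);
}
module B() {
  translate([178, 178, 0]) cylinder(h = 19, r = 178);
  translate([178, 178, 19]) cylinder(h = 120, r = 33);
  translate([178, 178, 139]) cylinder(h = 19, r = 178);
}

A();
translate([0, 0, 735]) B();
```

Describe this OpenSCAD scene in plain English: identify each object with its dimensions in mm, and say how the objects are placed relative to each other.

A is a table with a 647×645 mm rectangular top, 25 mm thick, top surface at z = 735 mm, supported by four round legs of 58 mm diameter, each leg's bounding box inset 51 mm from the nearest pair of top edges, running from the floor.

B is a spool: two coaxial disc flanges of radius 178 mm and thickness 19 mm, joined by a core cylinder of radius 33 mm and height 120 mm. The lower flange rests on z = 0 and the three cylinders share a vertical axis.

The spool is on top of the table.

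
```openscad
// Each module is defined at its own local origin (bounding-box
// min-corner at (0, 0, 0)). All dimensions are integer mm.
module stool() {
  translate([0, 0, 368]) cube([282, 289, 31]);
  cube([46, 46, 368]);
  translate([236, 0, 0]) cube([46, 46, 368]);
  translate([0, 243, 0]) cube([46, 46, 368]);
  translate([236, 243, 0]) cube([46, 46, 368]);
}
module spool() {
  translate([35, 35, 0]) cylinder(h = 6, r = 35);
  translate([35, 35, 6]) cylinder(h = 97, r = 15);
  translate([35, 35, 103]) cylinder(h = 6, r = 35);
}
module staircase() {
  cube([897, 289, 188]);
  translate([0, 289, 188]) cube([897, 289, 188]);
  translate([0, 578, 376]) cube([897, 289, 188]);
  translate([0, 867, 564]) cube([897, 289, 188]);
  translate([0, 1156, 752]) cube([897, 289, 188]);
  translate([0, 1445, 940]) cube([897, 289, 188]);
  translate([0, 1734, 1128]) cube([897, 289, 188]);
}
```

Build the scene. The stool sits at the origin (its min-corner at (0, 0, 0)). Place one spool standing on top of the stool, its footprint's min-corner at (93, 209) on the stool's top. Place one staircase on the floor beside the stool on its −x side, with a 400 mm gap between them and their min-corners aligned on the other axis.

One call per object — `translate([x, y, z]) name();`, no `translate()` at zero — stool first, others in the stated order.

stool();
translate([93, 209, 399]) spool();
translate([-1297, 0, 0]) staircase();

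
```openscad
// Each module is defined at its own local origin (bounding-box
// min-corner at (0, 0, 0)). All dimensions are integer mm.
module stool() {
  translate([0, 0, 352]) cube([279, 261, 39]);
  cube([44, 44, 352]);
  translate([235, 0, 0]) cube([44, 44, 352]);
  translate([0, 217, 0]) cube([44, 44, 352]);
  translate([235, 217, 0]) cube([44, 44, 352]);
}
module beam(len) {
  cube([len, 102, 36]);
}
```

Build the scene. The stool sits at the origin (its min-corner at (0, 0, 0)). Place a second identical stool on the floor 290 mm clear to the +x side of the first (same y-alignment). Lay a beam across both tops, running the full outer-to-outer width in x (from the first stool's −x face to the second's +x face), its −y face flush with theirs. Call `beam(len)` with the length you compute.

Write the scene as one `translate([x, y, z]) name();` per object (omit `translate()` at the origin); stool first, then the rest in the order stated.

stool();
translate([569, 0, 0]) stool();
translate([0, 0, 391]) beam(848);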